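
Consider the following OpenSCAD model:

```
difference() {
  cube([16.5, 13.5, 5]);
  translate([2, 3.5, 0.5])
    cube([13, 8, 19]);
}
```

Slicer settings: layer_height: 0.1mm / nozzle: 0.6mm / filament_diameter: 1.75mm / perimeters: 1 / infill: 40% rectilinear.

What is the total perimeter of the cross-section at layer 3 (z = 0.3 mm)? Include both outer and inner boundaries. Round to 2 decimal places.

60.00 mm

At z = 0.3 mm: the 16.5×13.5 cube contributes its full rectangle (perimeter 60.00 mm); the cube at (2, 3.5) does not reach this height (z outside [0.5, 19.5]); After the difference (first − rest): none of the subtracted shapes is present at this height, so the 16.5×13.5 cube is unchanged — boundary = 60.00 mm. Overall, the cross-section is a single solid region. Total boundary length (outer) = 60.00 mm.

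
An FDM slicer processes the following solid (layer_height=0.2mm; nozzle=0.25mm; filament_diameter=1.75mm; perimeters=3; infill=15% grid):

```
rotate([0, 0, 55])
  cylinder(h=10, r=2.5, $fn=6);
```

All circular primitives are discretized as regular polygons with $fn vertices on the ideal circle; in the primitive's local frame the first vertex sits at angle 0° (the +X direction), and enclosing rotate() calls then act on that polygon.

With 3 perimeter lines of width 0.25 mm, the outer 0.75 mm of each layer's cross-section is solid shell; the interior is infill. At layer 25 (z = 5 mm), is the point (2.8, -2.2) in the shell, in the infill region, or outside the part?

outside

At z = 5 mm: the cylinder: section is a regular 6-gon, circumradius r=2.5; (rotated 55° about Z; rotation is an isometry so areas/perimeters/island counts are preserved). Overall, the cross-section is a single solid region. Undo the 55° rotation: the query point maps to (-0.196, -3.555) in the un-rotated model frame. The nearest boundary edge runs (-1.25, -2.17)→(1.25, -2.17); distance from the point to it = 1.39 mm. The point is not inside any of the regions above, so it lies outside the cross-section (1.39 mm from the nearest boundary).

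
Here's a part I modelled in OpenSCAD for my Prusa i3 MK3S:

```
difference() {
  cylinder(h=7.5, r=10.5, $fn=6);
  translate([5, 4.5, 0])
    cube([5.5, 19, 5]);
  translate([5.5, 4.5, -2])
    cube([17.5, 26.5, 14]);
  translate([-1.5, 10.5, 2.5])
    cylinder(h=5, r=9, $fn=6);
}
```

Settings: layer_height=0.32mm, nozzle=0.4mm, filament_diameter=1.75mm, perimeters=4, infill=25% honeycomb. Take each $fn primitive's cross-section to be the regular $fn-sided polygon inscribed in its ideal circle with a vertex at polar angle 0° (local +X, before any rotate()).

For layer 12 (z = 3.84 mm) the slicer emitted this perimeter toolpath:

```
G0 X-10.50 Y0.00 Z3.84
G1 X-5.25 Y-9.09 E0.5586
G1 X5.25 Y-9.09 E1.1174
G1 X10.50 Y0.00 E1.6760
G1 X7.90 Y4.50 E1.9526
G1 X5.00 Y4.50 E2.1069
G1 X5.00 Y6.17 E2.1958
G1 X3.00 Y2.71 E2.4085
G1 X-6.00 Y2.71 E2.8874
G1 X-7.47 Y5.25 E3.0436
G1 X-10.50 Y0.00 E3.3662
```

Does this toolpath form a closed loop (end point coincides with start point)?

yes

Start point (G0): (-10.50, 0.00). End point (last G1): the path returns to the start — closed.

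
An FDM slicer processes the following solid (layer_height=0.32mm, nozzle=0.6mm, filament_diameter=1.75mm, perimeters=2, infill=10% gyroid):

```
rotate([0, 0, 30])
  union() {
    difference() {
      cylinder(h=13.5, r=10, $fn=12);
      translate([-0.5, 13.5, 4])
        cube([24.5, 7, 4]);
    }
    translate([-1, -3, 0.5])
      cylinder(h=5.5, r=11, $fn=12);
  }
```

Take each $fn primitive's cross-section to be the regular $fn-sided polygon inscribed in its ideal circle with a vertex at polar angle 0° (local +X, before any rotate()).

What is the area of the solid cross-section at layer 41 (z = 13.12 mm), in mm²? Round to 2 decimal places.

300.00 mm²

At z = 13.12 mm: the cylinder: section is a regular 12-gon, circumradius r=10 (area = (12/2)·10.000²·sin(360°/12) = 300.00 mm²); the cube at (-0.5, 13.5) is absent (z outside [4, 8]); After the difference (first − rest): none of the subtracted shapes is present at this height, so the r=10 cylinder is unchanged — area = 300.00 mm²; the cylinder at (-1, -3) is absent (z outside [0.5, 6]); Combining (union): only that combined region is present, so the union is just that shape — area = 300.00 mm²; (whole slice rotated 30° about Z — lengths, areas and connectivity unchanged). Overall, the cross-section is a single solid region. Net area = 300.00 mm².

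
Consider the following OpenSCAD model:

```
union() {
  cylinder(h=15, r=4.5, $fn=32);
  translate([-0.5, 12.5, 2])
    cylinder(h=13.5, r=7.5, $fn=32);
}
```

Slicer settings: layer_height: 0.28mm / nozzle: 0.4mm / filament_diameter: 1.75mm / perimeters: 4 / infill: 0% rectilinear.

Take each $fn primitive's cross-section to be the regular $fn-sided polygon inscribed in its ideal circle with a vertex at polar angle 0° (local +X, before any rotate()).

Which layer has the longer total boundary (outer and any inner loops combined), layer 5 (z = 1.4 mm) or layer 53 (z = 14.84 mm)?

layer 53 (z = 14.84 mm)

Layer 5 (z = 1.4): the r=4.5 cylinder contributes a regular 32-gon of circumradius 4.5 (perimeter = 2·32·4.500·sin(180°/32) = 28.23 mm); the cylinder at (-0.5, 12.5) is not intersected at this z (z outside [2, 15.5]); Taking the union: only the r=4.5 cylinder is present, so the union is just that shape — boundary = 28.23 mm. So its perimeter = 28.23 mm. Layer 53 (z = 14.84): the r=4.5 cylinder gives a regular 32-gon of circumradius 4.5 (constant along its height) (perimeter = 2·32·4.500·sin(180°/32) = 28.23 mm); the r=7.5 cylinder at (-0.5, 12.5) gives a regular 32-gon of circumradius 7.5 (constant along its height) (perimeter = 2·32·7.500·sin(180°/32) = 47.05 mm); Taking the union: the 2 present regions are separate (no shared area or edge), so areas and boundary lengths simply add and each stays a separate island — boundary = 75.28 mm. So its perimeter = 75.28 mm. Layer 53 is larger (75.28 vs 28.23 mm).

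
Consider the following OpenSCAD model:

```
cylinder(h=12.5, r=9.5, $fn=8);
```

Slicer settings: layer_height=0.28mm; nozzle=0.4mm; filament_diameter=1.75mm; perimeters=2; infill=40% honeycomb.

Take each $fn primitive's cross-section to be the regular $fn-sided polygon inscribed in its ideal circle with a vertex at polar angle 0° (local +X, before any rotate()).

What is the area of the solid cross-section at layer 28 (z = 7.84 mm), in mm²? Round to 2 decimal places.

255.27 mm²

At z = 7.84 mm: the r=9.5 cylinder contributes a regular 8-gon of circumradius 9.5 (area = (8/2)·9.500²·sin(360°/8) = 255.27 mm²). Overall, the cross-section is a single solid region. Net area = 255.27 mm².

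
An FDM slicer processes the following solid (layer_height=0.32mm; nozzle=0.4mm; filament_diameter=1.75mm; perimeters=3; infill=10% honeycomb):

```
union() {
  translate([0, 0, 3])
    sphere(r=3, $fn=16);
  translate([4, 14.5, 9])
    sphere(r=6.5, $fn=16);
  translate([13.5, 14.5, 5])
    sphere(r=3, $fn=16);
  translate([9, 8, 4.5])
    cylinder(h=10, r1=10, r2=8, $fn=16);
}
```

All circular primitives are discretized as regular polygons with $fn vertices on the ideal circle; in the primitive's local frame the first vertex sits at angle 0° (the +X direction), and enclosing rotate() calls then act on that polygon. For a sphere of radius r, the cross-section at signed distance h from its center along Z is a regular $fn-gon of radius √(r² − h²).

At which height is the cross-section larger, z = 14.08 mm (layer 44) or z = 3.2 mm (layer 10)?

Layer 44 (z = 14.08): the sphere does not reach this height (|z−center|=11.080 > r=3); the sphere at (4, 14.5): section is a regular 16-gon, circumradius = √(r²−h²) = √(6.5²−5.08²) = 4.055 (area = (16/2)·4.055²·sin(360°/16) = 50.34 mm²); the sphere at (13.5, 14.5) is absent (|z−center|=9.080 > r=3); the cone at (9, 8) contributes a regular 16-gon of circumradius 8.084 (interpolated between r1=10 and r2=8 at t=0.958) (area = (16/2)·8.084²·sin(360°/16) = 200.07 mm²); Taking the union: the regions partially overlap — summed areas 250.41 mm² minus the doubly-counted overlap 20.73 mm² gives 229.68 mm² — area = 229.68 mm². So its area = 229.68 mm². Layer 10 (z = 3.2): the sphere: section is a regular 16-gon, circumradius = √(r²−h²) = √(3²−0.2²) = 2.993 (area = (16/2)·2.993²·sin(360°/16) = 27.43 mm²); the r=6.5 sphere at (4, 14.5) slices to a regular 16-gon of circumradius 2.934 (√(r²−h²) with h=5.8 from center) (area = (16/2)·2.934²·sin(360°/16) = 26.36 mm²); the r=3 sphere at (13.5, 14.5) contributes a regular 16-gon of circumradius √(3²−1.8²) = 2.400 (area = (16/2)·2.400²·sin(360°/16) = 17.63 mm²); the cone at (9, 8) is absent (z outside [4.5, 14.5]); Combining (union): the 3 present regions are separate (no shared area or edge), so areas and boundary lengths simply add and each stays a separate island — area = 71.42 mm². So its area = 71.42 mm². Layer 44 is larger (229.68 vs 71.42 mm²).

layer 44 (z = 14.08 mm)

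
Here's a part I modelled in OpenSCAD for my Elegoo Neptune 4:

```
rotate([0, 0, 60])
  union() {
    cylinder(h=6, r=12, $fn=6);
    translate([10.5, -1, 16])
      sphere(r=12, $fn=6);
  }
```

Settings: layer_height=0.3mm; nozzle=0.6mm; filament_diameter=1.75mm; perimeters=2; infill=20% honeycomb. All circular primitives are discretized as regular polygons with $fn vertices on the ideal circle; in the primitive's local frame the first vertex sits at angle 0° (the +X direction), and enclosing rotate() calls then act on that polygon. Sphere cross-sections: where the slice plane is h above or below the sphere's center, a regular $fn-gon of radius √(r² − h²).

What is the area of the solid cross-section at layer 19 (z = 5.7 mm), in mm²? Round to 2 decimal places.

424.37 mm²

At z = 5.7 mm: the r=12 cylinder contributes a regular 6-gon of circumradius 12 (area = (6/2)·12.000²·sin(360°/6) = 374.12 mm²); the sphere at (10.5, -1): section is a regular 6-gon, circumradius = √(r²−h²) = √(12²−10.3²) = 6.157 (area = (6/2)·6.157²·sin(360°/6) = 98.49 mm²); Combining (union): the regions partially overlap — summed areas 472.62 mm² minus the doubly-counted overlap 48.25 mm² gives 424.37 mm² — area = 424.37 mm²; (whole slice rotated 60° about Z — lengths, areas and connectivity unchanged). Overall, the cross-section is a single solid region. Net area = 424.37 mm².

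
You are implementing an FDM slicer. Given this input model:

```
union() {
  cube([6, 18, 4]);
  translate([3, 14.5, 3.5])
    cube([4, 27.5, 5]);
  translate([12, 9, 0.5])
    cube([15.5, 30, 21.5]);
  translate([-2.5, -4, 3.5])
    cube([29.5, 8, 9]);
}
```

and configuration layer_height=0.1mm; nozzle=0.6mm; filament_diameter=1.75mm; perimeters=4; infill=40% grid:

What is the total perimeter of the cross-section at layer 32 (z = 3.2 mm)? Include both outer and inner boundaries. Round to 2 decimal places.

139.00 mm

At z = 3.2 mm: the cube is present — its section is the full 6×18 rectangle (perimeter 48.00 mm); the cube at (3, 14.5) is not intersected at this z (z outside [3.5, 8.5]); the 15.5×30 cube at (12, 9) contributes its full rectangle (perimeter 91.00 mm); the cube at (-2.5, -4) is not intersected at this z (z outside [3.5, 12.5]); Taking the union: the 2 present regions are separate (no shared area or edge), so areas and boundary lengths simply add and each stays a separate island — boundary = 139.00 mm. Overall, the cross-section has 2 separate islands. Total boundary length (outer) = 139.00 mm.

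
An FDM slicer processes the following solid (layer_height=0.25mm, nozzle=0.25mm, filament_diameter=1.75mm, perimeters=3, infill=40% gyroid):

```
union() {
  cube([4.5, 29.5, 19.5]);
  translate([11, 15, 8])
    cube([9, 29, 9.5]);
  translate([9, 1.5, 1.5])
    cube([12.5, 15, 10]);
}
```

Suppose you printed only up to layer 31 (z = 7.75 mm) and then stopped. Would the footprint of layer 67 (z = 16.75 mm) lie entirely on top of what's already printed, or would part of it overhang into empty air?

Compare the two slices. At z = 7.75: the cube (footprint 4.5×29.5) is included at this height (area 132.75 mm²); the cube at (11, 15) is absent (z outside [8, 17.5]); the cube at (9, 1.5) (footprint 12.5×15) is included at this height (area 187.50 mm²); Combining (union): the 2 present regions are separate (no shared area or edge), so areas and boundary lengths simply add and each stays a separate island — area = 320.25 mm². At z = 16.75: the cube is present — its section is the full 4.5×29.5 rectangle (area 132.75 mm²); the cube at (11, 15) (footprint 9×29) is included at this height (area 261.00 mm²); the cube at (9, 1.5) does not reach this height (z outside [1.5, 11.5]); Combining (union): the 2 present regions are separate (no shared area or edge), so areas and boundary lengths simply add and each stays a separate island — area = 393.75 mm². Checking containment: at z = 16.75 the cross-section extends beyond the z = 7.75 cross-section by about 247.50 mm².

part overhangs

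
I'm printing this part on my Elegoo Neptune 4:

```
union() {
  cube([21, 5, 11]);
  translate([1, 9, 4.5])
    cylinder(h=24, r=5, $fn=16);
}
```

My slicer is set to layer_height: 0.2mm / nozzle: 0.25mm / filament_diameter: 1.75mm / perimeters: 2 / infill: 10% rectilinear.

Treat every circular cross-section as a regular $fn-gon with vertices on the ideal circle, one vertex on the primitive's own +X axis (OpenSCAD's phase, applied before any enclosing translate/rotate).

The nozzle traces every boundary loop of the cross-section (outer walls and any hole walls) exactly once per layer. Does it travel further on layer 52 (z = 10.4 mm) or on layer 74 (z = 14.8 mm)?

Layer 52 (z = 10.4): the 21×5 cube contributes its full rectangle (perimeter 52.00 mm); the r=5 cylinder at (1, 9) contributes a regular 16-gon of circumradius 5 (perimeter = 2·16·5.000·sin(180°/16) = 31.21 mm); Taking the union: the regions partially overlap (shared area 2.74 mm²), so the edge portions inside another operand are dropped and the merged outline is re-measured after clipping — boundary = 74.49 mm. So its perimeter = 74.49 mm. Layer 74 (z = 14.8): the cube does not reach this height (z outside [0, 11]); the r=5 cylinder at (1, 9) gives a regular 16-gon of circumradius 5 (constant along its height) (perimeter = 2·16·5.000·sin(180°/16) = 31.21 mm); Combining (union): only the r=5 cylinder at (1, 9) is present, so the union is just that shape — boundary = 31.21 mm. So its perimeter = 31.21 mm. Layer 52 is larger (74.49 vs 31.21 mm).

layer 52 (z = 10.4 mm)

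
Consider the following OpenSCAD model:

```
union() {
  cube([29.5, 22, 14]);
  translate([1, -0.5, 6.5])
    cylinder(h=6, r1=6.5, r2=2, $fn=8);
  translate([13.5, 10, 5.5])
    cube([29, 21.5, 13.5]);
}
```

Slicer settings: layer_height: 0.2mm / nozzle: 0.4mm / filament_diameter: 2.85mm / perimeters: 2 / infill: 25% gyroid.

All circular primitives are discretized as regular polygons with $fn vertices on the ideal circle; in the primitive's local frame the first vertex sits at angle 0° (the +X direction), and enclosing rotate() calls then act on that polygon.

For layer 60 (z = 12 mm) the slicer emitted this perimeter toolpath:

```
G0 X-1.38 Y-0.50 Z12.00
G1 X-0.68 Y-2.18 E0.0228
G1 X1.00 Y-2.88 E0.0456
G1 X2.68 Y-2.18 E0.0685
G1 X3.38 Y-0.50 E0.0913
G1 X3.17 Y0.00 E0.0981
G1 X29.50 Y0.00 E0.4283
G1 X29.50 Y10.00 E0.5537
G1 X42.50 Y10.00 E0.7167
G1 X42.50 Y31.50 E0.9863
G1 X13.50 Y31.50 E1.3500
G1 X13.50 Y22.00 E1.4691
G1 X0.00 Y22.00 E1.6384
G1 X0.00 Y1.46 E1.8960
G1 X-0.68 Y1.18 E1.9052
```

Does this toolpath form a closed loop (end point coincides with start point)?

no

Start point (G0): (-1.38, -0.50). End point (last G1): the path does not return to the start — open.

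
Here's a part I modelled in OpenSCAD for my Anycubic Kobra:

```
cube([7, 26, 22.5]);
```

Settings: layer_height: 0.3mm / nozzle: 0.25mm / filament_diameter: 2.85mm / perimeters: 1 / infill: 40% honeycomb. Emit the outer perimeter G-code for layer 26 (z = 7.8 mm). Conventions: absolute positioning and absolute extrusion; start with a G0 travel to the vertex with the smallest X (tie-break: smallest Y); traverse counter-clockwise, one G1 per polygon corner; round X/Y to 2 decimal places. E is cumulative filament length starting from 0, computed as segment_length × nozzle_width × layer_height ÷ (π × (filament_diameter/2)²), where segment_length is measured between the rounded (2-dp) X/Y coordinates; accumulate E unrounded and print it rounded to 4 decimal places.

G0 X0.00 Y0.00 Z7.80
G1 X7.00 Y0.00 E0.0823
G1 X7.00 Y26.00 E0.3880
G1 X0.00 Y26.00 E0.4703
G1 X0.00 Y0.00 E0.7759

At z = 7.8 mm: the cube (footprint 7×26) is included at this height. The outline is a single polygon with 4 vertices. Extrusion per mm of travel: 0.25 × 0.3 / (π × 1.425²) = 0.011757. Accumulating E over each segment gives final E = 0.7759.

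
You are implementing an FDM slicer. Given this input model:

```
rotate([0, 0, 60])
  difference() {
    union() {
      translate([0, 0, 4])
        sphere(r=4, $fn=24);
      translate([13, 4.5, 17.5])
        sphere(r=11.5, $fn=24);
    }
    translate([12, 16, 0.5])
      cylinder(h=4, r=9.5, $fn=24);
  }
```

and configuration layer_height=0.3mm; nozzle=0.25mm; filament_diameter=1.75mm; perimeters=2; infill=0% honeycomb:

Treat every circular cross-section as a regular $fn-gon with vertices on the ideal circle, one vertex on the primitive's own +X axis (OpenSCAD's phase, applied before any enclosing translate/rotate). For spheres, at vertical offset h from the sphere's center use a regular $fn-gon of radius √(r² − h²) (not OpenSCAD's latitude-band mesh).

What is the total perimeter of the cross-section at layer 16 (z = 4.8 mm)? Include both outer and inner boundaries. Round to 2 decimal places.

At z = 4.8 mm: the sphere: section is a regular 24-gon, circumradius = √(r²−h²) = √(4²−0.8²) = 3.919 (perimeter = 2·24·3.919·sin(180°/24) = 24.55 mm); the sphere at (13, 4.5) is not intersected at this z (|z−center|=12.700 > r=11.5); Taking the union: only the r=4 sphere is present, so the union is just that shape — boundary = 24.55 mm; the cylinder at (12, 16) does not reach this height (z outside [0.5, 4.5]); Taking the first minus the rest: none of the subtracted shapes is present at this height, so the result so far is unchanged — boundary = 24.55 mm; (whole slice rotated 60° about Z — lengths, areas and connectivity unchanged). Overall, the cross-section is a single solid region. Total boundary length (outer) = 24.55 mm.

24.55 mm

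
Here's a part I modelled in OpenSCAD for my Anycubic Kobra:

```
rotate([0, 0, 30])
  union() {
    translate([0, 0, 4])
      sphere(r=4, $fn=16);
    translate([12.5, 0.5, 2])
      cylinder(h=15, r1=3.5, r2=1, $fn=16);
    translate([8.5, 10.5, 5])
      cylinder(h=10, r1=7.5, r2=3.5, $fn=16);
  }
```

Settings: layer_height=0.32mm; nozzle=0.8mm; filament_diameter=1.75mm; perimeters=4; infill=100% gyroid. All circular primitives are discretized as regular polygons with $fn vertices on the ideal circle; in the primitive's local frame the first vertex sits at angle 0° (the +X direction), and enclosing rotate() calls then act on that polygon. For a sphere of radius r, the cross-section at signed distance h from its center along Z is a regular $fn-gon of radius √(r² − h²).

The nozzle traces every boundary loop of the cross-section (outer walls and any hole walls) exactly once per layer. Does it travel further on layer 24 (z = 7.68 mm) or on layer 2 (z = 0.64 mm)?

Layer 24 (z = 7.68): the r=4 sphere slices to a regular 16-gon of circumradius 1.568 (√(r²−h²) with h=3.68 from center) (perimeter = 2·16·1.568·sin(180°/16) = 9.79 mm); the cone at (12.5, 0.5) contributes a regular 16-gon of circumradius 2.553 (interpolated between r1=3.5 and r2=1 at t=0.379) (perimeter = 2·16·2.553·sin(180°/16) = 15.94 mm); the cone at (8.5, 10.5): at t=0.268 of its height the radius interpolates to r₁+(r₂−r₁)t = 6.428, giving a regular 16-gon of that circumradius (perimeter = 2·16·6.428·sin(180°/16) = 40.13 mm); Taking the union: the 3 present regions are separate (no shared area or edge), so areas and boundary lengths simply add and each stays a separate island — boundary = 65.86 mm; (rotated 30° about Z; rotation is an isometry so areas/perimeters/island counts are preserved). So its perimeter = 65.86 mm. Layer 2 (z = 0.64): the r=4 sphere contributes a regular 16-gon of circumradius √(4²−3.36²) = 2.170 (perimeter = 2·16·2.170·sin(180°/16) = 13.55 mm); the cone at (12.5, 0.5) does not reach this height (z outside [2, 17]); the cone at (8.5, 10.5) is absent (z outside [5, 15]); Taking the union: only the r=4 sphere is present, so the union is just that shape — boundary = 13.55 mm; (rotated 30° about Z; rotation is an isometry so areas/perimeters/island counts are preserved). So its perimeter = 13.55 mm. Layer 24 is larger (65.86 vs 13.55 mm).

layer 24 (z = 7.68 mm)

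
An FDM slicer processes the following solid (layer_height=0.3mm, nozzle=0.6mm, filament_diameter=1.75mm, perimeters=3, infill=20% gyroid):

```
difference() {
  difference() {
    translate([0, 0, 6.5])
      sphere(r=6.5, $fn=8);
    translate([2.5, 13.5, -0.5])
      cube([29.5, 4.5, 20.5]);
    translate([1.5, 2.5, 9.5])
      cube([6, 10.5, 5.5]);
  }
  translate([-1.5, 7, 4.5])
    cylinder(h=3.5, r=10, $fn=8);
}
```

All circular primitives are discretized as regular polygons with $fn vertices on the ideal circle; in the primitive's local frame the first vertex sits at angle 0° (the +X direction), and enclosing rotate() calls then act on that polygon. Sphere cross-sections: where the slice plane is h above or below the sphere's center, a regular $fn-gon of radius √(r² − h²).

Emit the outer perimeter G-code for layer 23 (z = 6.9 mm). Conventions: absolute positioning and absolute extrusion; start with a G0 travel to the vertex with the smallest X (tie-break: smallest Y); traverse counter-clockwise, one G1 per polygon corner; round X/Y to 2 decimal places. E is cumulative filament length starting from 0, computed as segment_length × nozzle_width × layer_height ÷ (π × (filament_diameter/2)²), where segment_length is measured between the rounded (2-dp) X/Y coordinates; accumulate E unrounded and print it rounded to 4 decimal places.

G0 X-6.02 Y-1.13 Z6.90
G1 X-4.59 Y-4.59 E0.2802
G1 X0.00 Y-6.49 E0.6519
G1 X4.59 Y-4.59 E1.0237
G1 X6.49 Y0.00 E1.3955
G1 X6.04 Y1.07 E1.4823
G1 X5.57 Y-0.07 E1.5746
G1 X-1.50 Y-3.00 E2.1473
G1 X-6.02 Y-1.13 E2.5134

At z = 6.9 mm: the r=6.5 sphere slices to a regular 8-gon of circumradius 6.488 (√(r²−h²) with h=0.4 from center); the cube at (2.5, 13.5) is present — its section is the full 29.5×4.5 rectangle; the cube at (1.5, 2.5) is absent (z outside [9.5, 15]); Taking the first minus the rest: starting from the r=6.5 sphere, the 29.5×4.5 cube at (2.5, 13.5) misses the remaining region (no effect) — 1 connected region; the cylinder at (-1.5, 7): section is a regular 8-gon, circumradius r=10; Taking the first minus the rest: starting from that combined region, the r=10 cylinder at (-1.5, 7) partially overlaps it — only the 79.50 mm² overlap (of its 282.84 mm²) is removed, clipping the outline — 1 connected region. The outline is a single polygon with 8 vertices. Extrusion per mm of travel: 0.6 × 0.3 / (π × 0.875²) = 0.074835. Accumulating E over each segment gives final E = 2.5134.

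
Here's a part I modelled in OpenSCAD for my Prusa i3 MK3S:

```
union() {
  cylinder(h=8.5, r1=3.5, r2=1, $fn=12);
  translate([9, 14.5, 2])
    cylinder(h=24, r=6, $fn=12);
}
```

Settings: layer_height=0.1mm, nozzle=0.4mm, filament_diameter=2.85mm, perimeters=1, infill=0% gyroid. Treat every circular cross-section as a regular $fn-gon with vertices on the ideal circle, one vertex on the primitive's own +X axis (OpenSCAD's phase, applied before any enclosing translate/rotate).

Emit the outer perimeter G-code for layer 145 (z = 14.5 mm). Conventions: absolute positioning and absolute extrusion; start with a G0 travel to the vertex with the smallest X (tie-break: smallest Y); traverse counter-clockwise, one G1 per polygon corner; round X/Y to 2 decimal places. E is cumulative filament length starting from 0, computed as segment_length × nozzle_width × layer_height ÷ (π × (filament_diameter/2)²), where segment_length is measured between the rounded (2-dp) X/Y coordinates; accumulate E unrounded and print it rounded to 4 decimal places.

At z = 14.5 mm: the cone is absent (z outside [0, 8.5]); the r=6 cylinder at (9, 14.5) contributes a regular 12-gon of circumradius 6; Merging all regions: only the r=6 cylinder at (9, 14.5) is present, so the union is just that shape — 1 connected region. The outline is a single polygon with 12 vertices. Extrusion per mm of travel: 0.4 × 0.1 / (π × 1.425²) = 0.006270. Accumulating E over each segment gives final E = 0.2338.

G0 X3.00 Y14.50 Z14.50
G1 X3.80 Y11.50 E0.0195
G1 X6.00 Y9.30 E0.0390
G1 X9.00 Y8.50 E0.0584
G1 X12.00 Y9.30 E0.0779
G1 X14.20 Y11.50 E0.0974
G1 X15.00 Y14.50 E0.1169
G1 X14.20 Y17.50 E0.1364
G1 X12.00 Y19.70 E0.1559
G1 X9.00 Y20.50 E0.1753
G1 X6.00 Y19.70 E0.1948
G1 X3.80 Y17.50 E0.2143
G1 X3.00 Y14.50 E0.2338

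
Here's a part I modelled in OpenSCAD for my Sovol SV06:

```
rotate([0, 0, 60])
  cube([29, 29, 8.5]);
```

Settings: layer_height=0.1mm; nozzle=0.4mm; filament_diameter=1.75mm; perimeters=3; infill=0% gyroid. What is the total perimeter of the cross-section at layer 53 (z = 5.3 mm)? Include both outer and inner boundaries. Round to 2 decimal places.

At z = 5.3 mm: the 29×29 cube contributes its full rectangle (perimeter 116.00 mm); (whole slice rotated 60° about Z — lengths, areas and connectivity unchanged). Overall, the cross-section is a single solid region. Total boundary length (outer) = 116.00 mm.

116.00 mm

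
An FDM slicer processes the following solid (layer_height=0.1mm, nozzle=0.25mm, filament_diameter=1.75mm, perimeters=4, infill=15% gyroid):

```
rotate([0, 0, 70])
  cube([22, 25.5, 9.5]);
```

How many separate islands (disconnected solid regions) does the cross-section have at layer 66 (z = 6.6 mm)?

At z = 6.6 mm: the cube (footprint 22×25.5) is included at this height; (rotated 70° about Z; rotation is an isometry so areas/perimeters/island counts are preserved). Overall, the cross-section is a single solid region. Island count = 1.

1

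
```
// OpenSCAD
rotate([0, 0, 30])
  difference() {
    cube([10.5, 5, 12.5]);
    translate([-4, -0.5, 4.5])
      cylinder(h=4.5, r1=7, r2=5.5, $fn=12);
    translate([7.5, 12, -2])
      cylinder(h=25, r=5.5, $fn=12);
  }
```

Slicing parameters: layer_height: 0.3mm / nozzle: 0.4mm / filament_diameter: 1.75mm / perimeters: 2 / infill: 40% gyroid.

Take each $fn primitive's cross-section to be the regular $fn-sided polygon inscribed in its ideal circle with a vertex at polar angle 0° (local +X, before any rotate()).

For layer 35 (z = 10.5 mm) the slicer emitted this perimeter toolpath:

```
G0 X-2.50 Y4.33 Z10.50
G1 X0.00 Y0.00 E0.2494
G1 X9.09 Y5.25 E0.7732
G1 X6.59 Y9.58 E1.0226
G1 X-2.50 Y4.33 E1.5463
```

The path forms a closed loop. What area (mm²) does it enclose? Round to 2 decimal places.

Apply the shoelace formula to the sequence of (X, Y) vertices; enclosed area = 52.48 mm².

52.48 mm²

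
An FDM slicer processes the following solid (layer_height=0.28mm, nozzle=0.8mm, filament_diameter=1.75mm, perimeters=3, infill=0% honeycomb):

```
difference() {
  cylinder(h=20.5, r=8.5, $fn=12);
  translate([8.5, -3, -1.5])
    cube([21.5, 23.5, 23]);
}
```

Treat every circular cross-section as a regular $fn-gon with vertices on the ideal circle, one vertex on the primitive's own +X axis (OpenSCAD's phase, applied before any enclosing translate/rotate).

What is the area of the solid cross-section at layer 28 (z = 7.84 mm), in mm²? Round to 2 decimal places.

216.75 mm²

At z = 7.84 mm: the r=8.5 cylinder gives a regular 12-gon of circumradius 8.5 (constant along its height) (area = (12/2)·8.500²·sin(360°/12) = 216.75 mm²); the 21.5×23.5 cube at (8.5, -3) contributes its full rectangle (area 505.25 mm²); Subtracting the remaining from the first: starting from the r=8.5 cylinder (216.75 mm²), the 21.5×23.5 cube at (8.5, -3) misses the remaining region (no effect) — area = 216.75 mm². Overall, the cross-section is a single solid region. Net area = 216.75 mm².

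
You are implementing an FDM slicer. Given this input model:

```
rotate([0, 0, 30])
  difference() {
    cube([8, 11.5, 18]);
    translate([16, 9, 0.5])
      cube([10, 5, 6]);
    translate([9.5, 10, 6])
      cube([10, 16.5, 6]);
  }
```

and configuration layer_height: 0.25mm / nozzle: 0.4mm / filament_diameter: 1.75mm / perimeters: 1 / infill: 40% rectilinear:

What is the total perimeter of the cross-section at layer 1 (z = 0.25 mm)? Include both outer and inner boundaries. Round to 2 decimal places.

At z = 0.25 mm: the 8×11.5 cube contributes its full rectangle (perimeter 39.00 mm); the cube at (16, 9) does not reach this height (z outside [0.5, 6.5]); the cube at (9.5, 10) is not intersected at this z (z outside [6, 12]); After the difference (first − rest): none of the subtracted shapes is present at this height, so the 8×11.5 cube is unchanged — boundary = 39.00 mm; (rotated 30° about Z; rotation is an isometry so areas/perimeters/island counts are preserved). Overall, the cross-section is a single solid region. Total boundary length (outer) = 39.00 mm.

39.00 mm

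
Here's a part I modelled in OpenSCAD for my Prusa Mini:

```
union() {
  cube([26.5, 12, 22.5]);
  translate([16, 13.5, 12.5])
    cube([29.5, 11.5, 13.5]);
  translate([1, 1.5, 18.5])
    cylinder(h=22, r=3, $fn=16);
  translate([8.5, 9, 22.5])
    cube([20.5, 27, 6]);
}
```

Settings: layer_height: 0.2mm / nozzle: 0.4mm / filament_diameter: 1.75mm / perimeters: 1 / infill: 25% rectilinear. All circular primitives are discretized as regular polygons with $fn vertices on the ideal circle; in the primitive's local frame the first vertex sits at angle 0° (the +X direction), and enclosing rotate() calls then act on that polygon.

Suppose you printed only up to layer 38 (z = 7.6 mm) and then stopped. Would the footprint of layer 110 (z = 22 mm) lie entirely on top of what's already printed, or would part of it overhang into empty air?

Compare the two slices. At z = 7.6: the 26.5×12 cube contributes its full rectangle (area 318.00 mm²); the cube at (16, 13.5) is absent (z outside [12.5, 26]); the cylinder at (1, 1.5) is not intersected at this z (z outside [18.5, 40.5]); the cube at (8.5, 9) does not reach this height (z outside [22.5, 28.5]); Merging all regions: only the 26.5×12 cube is present, so the union is just that shape — area = 318.00 mm². At z = 22: the 26.5×12 cube contributes its full rectangle (area 318.00 mm²); the cube at (16, 13.5) (footprint 29.5×11.5) is included at this height (area 339.25 mm²); the r=3 cylinder at (1, 1.5) gives a regular 16-gon of circumradius 3 (constant along its height) (area = (16/2)·3.000²·sin(360°/16) = 27.55 mm²); the cube at (8.5, 9) does not reach this height (z outside [22.5, 28.5]); Combining (union): the regions partially overlap — summed areas 684.80 mm² minus the doubly-counted overlap 15.54 mm² gives 669.27 mm² — area = 669.27 mm². Checking containment: at z = 22 the cross-section extends beyond the z = 7.6 cross-section by about 351.27 mm².

part overhangs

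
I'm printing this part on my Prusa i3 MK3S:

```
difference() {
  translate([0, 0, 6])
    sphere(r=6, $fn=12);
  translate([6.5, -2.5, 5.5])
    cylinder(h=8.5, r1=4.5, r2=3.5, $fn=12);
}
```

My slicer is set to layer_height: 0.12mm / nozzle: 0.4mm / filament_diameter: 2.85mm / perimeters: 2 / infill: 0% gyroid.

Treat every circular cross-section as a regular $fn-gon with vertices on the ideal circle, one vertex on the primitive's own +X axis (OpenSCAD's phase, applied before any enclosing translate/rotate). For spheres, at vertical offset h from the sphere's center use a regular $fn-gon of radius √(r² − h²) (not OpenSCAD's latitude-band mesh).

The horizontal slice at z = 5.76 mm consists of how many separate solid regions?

At z = 5.76 mm: the sphere: section is a regular 12-gon, circumradius = √(r²−h²) = √(6²−0.24²) = 5.995; the cone at (6.5, -2.5): at t=0.031 of its height the radius interpolates to r₁+(r₂−r₁)t = 4.469, giving a regular 12-gon of that circumradius; After the difference (first − rest): starting from the r=6 sphere, the cone at (6.5, -2.5) partially overlaps it — only the 16.59 mm² overlap (of its 59.93 mm²) is removed, clipping the outline — 1 connected region. The result has 1 disconnected region.

1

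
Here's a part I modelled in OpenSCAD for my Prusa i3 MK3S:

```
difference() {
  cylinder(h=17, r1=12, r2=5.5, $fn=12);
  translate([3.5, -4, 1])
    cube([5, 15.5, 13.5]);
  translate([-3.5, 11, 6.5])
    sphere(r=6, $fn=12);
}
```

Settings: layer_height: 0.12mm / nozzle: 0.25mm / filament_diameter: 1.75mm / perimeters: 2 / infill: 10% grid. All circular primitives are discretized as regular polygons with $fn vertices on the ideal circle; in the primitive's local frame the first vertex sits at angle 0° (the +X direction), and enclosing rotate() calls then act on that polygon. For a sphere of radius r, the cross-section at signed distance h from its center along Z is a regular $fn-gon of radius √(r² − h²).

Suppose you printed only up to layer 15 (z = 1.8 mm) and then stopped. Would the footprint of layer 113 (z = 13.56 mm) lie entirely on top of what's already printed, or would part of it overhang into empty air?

Compare the two slices. At z = 1.8: the cone (r1=12→r2=5.5) has section circumradius 11.312 here — a regular 12-gon (area = (12/2)·11.312²·sin(360°/12) = 383.87 mm²); the cube at (3.5, -4) (footprint 5×15.5) is included at this height (area 77.50 mm²); the sphere at (-3.5, 11): section is a regular 12-gon, circumradius = √(r²−h²) = √(6²−4.7²) = 3.730 (area = (12/2)·3.730²·sin(360°/12) = 41.73 mm²); After the difference (first − rest): starting from the cone (383.87 mm²), the 5×15.5 cube at (3.5, -4) partially overlaps it — only the 65.56 mm² overlap (of its 77.50 mm²) is removed, clipping the outline; the r=6 sphere at (-3.5, 11) partially overlaps it — only the 16.11 mm² overlap (of its 41.73 mm²) is removed, clipping the outline — area = 302.20 mm². At z = 13.56: the cone contributes a regular 12-gon of circumradius 6.815 (interpolated between r1=12 and r2=5.5 at t=0.798) (area = (12/2)·6.815²·sin(360°/12) = 139.34 mm²); the cube at (3.5, -4) is present — its section is the full 5×15.5 rectangle (area 77.50 mm²); the sphere at (-3.5, 11) does not reach this height (|z−center|=7.060 > r=6); Taking the first minus the rest: starting from the cone (139.34 mm²), the 5×15.5 cube at (3.5, -4) partially overlaps it — only the 23.62 mm² overlap (of its 77.50 mm²) is removed, clipping the outline — area = 115.73 mm². Checking containment: the cross-section at z = 13.56 is a subset of the cross-section at z = 1.8.

entirely on top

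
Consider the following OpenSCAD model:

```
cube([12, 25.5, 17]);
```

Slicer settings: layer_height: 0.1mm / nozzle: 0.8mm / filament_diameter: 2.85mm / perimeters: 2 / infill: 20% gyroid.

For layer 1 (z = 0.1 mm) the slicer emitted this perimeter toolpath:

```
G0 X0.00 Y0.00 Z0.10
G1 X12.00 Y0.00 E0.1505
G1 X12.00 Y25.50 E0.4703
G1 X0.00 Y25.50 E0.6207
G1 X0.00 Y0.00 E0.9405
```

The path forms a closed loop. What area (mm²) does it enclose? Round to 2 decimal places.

306.00 mm²

Apply the shoelace formula to the sequence of (X, Y) vertices; enclosed area = 306.00 mm².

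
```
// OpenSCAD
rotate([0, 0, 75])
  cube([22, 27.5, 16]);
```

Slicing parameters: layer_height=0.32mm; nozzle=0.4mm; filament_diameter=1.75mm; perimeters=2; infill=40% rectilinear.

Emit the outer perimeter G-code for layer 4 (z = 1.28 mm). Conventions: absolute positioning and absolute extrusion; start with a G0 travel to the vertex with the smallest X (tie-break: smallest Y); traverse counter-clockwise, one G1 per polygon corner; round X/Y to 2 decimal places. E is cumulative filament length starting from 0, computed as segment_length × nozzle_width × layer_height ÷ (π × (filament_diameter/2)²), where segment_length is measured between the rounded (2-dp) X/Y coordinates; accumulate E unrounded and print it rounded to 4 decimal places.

G0 X-26.56 Y7.12 Z1.28
G1 X0.00 Y0.00 E1.4633
G1 X5.69 Y21.25 E2.6340
G1 X-20.87 Y28.37 E4.0973
G1 X-26.56 Y7.12 E5.2680

At z = 1.28 mm: the cube is present — its section is the full 22×27.5 rectangle; (whole slice rotated 75° about Z — lengths, areas and connectivity unchanged). The outline is a single polygon with 4 vertices. Extrusion per mm of travel: 0.4 × 0.32 / (π × 0.875²) = 0.053216. Accumulating E over each segment gives final E = 5.2680.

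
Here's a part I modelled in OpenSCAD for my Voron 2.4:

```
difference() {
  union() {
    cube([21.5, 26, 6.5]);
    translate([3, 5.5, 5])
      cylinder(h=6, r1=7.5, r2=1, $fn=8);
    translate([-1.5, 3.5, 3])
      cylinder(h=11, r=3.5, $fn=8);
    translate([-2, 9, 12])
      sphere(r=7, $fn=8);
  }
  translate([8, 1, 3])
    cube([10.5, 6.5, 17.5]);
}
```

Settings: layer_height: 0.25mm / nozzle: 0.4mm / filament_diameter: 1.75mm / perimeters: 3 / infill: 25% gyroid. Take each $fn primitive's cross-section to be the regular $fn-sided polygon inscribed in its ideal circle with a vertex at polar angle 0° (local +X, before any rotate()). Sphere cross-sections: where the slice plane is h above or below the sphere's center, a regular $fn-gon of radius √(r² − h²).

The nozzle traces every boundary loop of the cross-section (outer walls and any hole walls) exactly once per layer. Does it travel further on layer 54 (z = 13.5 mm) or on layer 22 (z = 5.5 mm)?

Layer 54 (z = 13.5): the cube does not reach this height (z outside [0, 6.5]); the cone at (3, 5.5) is absent (z outside [5, 11]); the r=3.5 cylinder at (-1.5, 3.5) contributes a regular 8-gon of circumradius 3.5 (perimeter = 2·8·3.500·sin(180°/8) = 21.43 mm); the r=7 sphere at (-2, 9) contributes a regular 8-gon of circumradius √(7²−1.5²) = 6.837 (perimeter = 2·8·6.837·sin(180°/8) = 41.86 mm); Taking the union: the regions partially overlap (shared area 21.52 mm²), so the edge portions inside another operand are dropped and the merged outline is re-measured after clipping — boundary = 45.35 mm; the 10.5×6.5 cube at (8, 1) contributes its full rectangle (perimeter 34.00 mm); After the difference (first − rest): starting from the result so far, the 10.5×6.5 cube at (8, 1) misses the remaining region (no effect) — boundary = 45.35 mm. So its perimeter = 45.35 mm. Layer 22 (z = 5.5): the cube (footprint 21.5×26) is included at this height (perimeter 95.00 mm); the cone at (3, 5.5) (r1=7.5→r2=1) has section circumradius 6.958 here — a regular 8-gon (perimeter = 2·8·6.958·sin(180°/8) = 42.61 mm); the r=3.5 cylinder at (-1.5, 3.5) gives a regular 8-gon of circumradius 3.5 (constant along its height) (perimeter = 2·8·3.500·sin(180°/8) = 21.43 mm); the r=7 sphere at (-2, 9) contributes a regular 8-gon of circumradius √(7²−6.5²) = 2.598 (perimeter = 2·8·2.598·sin(180°/8) = 15.91 mm); Taking the union: the regions partially overlap (shared area 139.38 mm²), so the edge portions inside another operand are dropped and the merged outline is re-measured after clipping — boundary = 103.87 mm; the 10.5×6.5 cube at (8, 1) contributes its full rectangle (perimeter 34.00 mm); Subtracting the remaining from the first: starting from the result so far, the 10.5×6.5 cube at (8, 1) lies wholly inside it (removes its full 68.25 mm² and its 34.00 mm outline becomes a hole wall) — boundary (outer + 1 inner loop) = 137.87 mm. So its perimeter = 137.87 mm. Layer 22 is larger (137.87 vs 45.35 mm).

layer 22 (z = 5.5 mm)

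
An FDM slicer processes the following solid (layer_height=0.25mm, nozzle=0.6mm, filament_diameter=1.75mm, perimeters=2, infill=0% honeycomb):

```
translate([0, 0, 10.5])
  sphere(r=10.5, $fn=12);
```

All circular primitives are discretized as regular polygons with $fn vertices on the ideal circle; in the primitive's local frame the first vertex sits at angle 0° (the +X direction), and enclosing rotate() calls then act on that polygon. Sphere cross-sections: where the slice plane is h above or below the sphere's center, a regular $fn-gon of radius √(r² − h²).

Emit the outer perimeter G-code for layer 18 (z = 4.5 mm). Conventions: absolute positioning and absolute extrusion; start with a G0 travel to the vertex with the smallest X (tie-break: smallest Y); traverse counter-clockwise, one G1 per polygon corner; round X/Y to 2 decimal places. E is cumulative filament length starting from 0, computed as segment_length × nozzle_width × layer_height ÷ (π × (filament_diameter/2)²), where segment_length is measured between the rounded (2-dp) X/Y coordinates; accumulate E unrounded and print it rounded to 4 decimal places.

G0 X-8.62 Y0.00 Z4.50
G1 X-7.46 Y-4.31 E0.2783
G1 X-4.31 Y-7.46 E0.5562
G1 X0.00 Y-8.62 E0.8345
G1 X4.31 Y-7.46 E1.1129
G1 X7.46 Y-4.31 E1.3907
G1 X8.62 Y0.00 E1.6690
G1 X7.46 Y4.31 E1.9474
G1 X4.31 Y7.46 E2.2252
G1 X0.00 Y8.62 E2.5035
G1 X-4.31 Y7.46 E2.7819
G1 X-7.46 Y4.31 E3.0597
G1 X-8.62 Y0.00 E3.3380

At z = 4.5 mm: the sphere: section is a regular 12-gon, circumradius = √(r²−h²) = √(10.5²−6²) = 8.617. The outline is a single polygon with 12 vertices. Extrusion per mm of travel: 0.6 × 0.25 / (π × 0.875²) = 0.062363. Accumulating E over each segment gives final E = 3.3380.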